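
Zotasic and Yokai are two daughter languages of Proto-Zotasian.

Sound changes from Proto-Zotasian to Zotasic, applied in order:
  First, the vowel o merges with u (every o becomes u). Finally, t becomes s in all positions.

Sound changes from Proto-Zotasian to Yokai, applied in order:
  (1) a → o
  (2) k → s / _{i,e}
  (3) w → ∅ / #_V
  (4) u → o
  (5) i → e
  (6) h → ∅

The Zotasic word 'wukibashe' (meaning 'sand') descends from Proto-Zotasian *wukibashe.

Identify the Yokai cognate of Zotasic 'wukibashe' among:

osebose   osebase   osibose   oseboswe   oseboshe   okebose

osebose

Yokai: start from *wukibashe.
  rule 1 (vowel merger): wukibashe → wukiboshe
  rule 2 (palatalisation): wukiboshe → wusiboshe
  rule 3 (glide loss): wusiboshe → usiboshe
  rule 4 (vowel merger): usiboshe → osiboshe
  rule 5 (vowel merger): osiboshe → oseboshe
  rule 6 (h-loss): oseboshe → osebose
  ⇒ Yokai osebose
The other candidates each miss or misapply at least one Yokai change.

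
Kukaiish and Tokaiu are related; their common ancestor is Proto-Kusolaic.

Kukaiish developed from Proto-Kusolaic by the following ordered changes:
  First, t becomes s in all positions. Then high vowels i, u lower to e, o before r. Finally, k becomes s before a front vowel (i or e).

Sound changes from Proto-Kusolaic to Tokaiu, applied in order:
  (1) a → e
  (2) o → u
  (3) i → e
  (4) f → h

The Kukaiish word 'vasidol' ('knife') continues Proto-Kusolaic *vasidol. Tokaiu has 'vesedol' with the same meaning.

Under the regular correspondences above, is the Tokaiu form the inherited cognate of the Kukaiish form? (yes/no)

Derive the expected Tokaiu reflex of *vasidol:
Tokaiu: start from *vasidol.
  rule 1 (vowel merger): vasidol → vesidol
  rule 2 (vowel merger): vesidol → vesidul
  rule 3 (vowel merger): vesidul → vesedul
  rule 4: no change — vesedul
  ⇒ Tokaiu vesedul
The regular Tokaiu reflex would be 'vesedul', but the attested form is 'vesedol'. The correspondence is irregular, so they are not cognates (the Tokaiu form has a different source).

no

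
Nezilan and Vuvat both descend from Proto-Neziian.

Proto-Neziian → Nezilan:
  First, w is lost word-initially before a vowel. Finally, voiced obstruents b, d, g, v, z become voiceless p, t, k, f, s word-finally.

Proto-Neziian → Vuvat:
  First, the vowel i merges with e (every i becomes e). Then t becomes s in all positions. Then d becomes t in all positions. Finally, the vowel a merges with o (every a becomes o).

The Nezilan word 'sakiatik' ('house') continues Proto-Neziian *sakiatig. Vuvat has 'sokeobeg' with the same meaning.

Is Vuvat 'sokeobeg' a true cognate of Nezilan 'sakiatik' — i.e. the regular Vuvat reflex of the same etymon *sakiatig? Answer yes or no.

no

Derive the expected Vuvat reflex of *sakiatig:
Vuvat: *sakiatig
  sakiatig → sakeateg   [vowel merger]
  sakeateg → sakeaseg   [unconditioned shift]
  sakeaseg (rule 3 does not apply)
  sakeaseg → sokeoseg   [vowel merger]
  giving Vuvat sokeoseg.
The regular Vuvat reflex would be 'sokeoseg', but the attested form is 'sokeobeg'. The correspondence is irregular, so they are not cognates (the Vuvat form has a different source).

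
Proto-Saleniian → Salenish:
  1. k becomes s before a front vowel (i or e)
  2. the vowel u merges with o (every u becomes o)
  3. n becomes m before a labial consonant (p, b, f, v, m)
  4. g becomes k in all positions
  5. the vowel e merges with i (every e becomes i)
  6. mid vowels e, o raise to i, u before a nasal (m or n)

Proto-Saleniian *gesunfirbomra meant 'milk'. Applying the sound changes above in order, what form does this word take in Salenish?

Salenish: *gesunfirbomra > gesonfirbomra > gesomfirbomra > kesomfirbomra > kisomfirbomra > kisumfirbumra  (by vowel merger, nasal place assimilation, unconditioned shift, vowel merger, pre-nasal raising)

kisumfirbumra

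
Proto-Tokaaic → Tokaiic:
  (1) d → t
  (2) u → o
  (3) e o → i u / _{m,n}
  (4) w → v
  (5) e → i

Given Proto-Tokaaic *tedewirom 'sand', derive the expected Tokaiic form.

Tokaiic: *tedewirom > tetewirom > tetewirum > tetevirum > titivirum  (by unconditioned shift, pre-nasal raising, unconditioned shift, vowel merger)

titivirum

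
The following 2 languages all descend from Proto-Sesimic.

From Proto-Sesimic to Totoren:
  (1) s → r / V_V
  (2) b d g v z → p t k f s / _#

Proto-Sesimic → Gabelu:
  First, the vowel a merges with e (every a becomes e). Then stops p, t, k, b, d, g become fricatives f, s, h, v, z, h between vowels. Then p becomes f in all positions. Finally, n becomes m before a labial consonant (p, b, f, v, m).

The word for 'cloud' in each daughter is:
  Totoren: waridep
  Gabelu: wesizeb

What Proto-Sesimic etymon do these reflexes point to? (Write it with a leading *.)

*wasideb

Position 7: Totoren has p, Gabelu has b. Gabelu preserves b here (none of its changes turn any other segment into b), so the proto-segment is *b.
Position 5: Totoren has d, Gabelu has z. Totoren preserves d here (none of its changes turn any other segment into d), so the proto-segment is *d.
This points to *wasideb. Verify forward in each daughter:
Totoren: *wasideb > warideb > waridep  (by rhotacism, final devoicing)
Gabelu: *wasideb
  wasideb → wesideb   [vowel merger]
  wesideb → wesizeb   [intervocalic lenition]
  wesizeb (rule 3 does not apply)
  wesizeb (rule 4 does not apply)
  giving Gabelu wesizeb.
Only *wasideb yields all of Totoren waridep, Gabelu wesizeb.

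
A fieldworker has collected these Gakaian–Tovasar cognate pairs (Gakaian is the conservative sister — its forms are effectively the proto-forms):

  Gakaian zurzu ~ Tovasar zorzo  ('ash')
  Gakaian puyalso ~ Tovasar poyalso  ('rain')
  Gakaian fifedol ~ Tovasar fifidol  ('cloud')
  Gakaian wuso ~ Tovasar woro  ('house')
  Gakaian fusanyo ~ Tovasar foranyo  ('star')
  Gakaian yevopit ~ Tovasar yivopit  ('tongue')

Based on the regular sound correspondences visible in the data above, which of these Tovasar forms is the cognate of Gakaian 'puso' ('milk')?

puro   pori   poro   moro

puyalso ~ poyalso, wuso ~ woro — Gakaian u corresponds to Tovasar o after a consonant, before a consonant other than r, m, n, p, b, f, v.
wuso ~ woro — Gakaian s corresponds to Tovasar r between vowels (before a back vowel).
Applying these to Gakaian 'puso':
  puso → poso   (u→o after a consonant, before a consonant other than r, m, n, p, b, f, v)
  poso → poro   (s→r between vowels (before a back vowel))
So the Tovasar cognate is 'poro'.

poro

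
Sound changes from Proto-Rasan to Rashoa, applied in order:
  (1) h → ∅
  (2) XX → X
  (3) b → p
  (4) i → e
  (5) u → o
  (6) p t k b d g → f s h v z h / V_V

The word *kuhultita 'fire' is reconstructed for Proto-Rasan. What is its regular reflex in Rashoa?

koltesa

Rashoa: *kuhultita
  kuhultita → kuultita   [h-loss]
  kuultita → kultita   [degemination]
  kultita (rule 3 does not apply)
  kultita → kulteta   [vowel merger]
  kulteta → kolteta   [vowel merger]
  kolteta → koltesa   [intervocalic lenition]
  giving Rashoa koltesa.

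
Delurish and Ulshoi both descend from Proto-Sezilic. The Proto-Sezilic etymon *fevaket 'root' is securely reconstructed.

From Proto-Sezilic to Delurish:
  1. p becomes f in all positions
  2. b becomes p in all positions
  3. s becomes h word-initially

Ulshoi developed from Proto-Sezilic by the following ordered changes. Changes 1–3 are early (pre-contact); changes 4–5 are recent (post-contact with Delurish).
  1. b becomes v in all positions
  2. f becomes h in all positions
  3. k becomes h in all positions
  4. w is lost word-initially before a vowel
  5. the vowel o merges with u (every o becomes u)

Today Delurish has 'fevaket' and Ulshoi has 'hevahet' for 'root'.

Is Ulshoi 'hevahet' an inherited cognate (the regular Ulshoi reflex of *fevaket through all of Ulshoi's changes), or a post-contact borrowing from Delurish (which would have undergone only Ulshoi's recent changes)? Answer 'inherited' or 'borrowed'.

inherited

If inherited, *fevaket would pass through all of Ulshoi's changes:
Ulshoi: *fevaket > hevaket > hevahet  (by unconditioned shift, unconditioned shift)
If borrowed from Delurish 'fevaket' after the early changes, it would undergo only the recent ones:
  rule 4 (glide loss): no change (fevaket)
  rule 5 (vowel merger): no change (fevaket)
  ⇒ as a loan: fevaket
Ulshoi 'hevahet' matches the inherited outcome exactly, so it is an inherited cognate, not a loan.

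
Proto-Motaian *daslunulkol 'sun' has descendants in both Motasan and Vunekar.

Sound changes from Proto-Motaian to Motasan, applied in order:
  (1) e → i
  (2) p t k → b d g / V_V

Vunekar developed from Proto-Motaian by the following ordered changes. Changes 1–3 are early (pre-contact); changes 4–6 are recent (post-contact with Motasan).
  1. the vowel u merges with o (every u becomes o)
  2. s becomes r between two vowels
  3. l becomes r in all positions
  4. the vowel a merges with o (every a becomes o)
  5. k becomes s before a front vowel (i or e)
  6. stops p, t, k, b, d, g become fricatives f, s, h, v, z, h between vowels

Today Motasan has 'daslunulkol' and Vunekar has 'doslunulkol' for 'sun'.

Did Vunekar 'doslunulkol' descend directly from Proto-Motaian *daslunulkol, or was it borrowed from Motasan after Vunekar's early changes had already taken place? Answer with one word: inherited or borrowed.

If inherited, *daslunulkol would pass through all of Vunekar's changes:
Vunekar: *daslunulkol > daslonolkol > dasronorkor > dosronorkor  (by vowel merger, unconditioned shift, vowel merger)
If borrowed from Motasan 'daslunulkol' after the early changes, it would undergo only the recent ones:
  rule 4 (vowel merger): daslunulkol → doslunulkol
  rule 5 (palatalisation): no change (doslunulkol)
  rule 6 (intervocalic lenition): no change (doslunulkol)
  ⇒ as a loan: doslunulkol
Vunekar 'doslunulkol' matches the loan outcome 'doslunulkol', not the inherited 'dosronorkor' — it skipped the early Vunekar changes, so it was borrowed from Motasan.

borrowed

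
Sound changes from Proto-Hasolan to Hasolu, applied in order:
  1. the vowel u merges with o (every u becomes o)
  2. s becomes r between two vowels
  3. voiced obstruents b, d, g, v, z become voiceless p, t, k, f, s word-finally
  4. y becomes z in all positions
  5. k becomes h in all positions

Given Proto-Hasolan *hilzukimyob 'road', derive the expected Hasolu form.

Hasolu: *hilzukimyob > hilzokimyob > hilzokimyop > hilzokimzop > hilzohimzop  (by vowel merger, final devoicing, unconditioned shift, unconditioned shift)

hilzohimzop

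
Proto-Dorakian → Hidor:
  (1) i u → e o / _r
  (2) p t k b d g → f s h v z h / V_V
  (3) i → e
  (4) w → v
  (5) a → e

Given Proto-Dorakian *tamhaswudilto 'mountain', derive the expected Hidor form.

Hidor: *tamhaswudilto
  tamhaswudilto (rule 1 does not apply)
  tamhaswudilto → tamhaswuzilto   [intervocalic lenition]
  tamhaswuzilto → tamhaswuzelto   [vowel merger]
  tamhaswuzelto → tamhasvuzelto   [unconditioned shift]
  tamhasvuzelto → temhesvuzelto   [vowel merger]
  giving Hidor temhesvuzelto.

temhesvuzelto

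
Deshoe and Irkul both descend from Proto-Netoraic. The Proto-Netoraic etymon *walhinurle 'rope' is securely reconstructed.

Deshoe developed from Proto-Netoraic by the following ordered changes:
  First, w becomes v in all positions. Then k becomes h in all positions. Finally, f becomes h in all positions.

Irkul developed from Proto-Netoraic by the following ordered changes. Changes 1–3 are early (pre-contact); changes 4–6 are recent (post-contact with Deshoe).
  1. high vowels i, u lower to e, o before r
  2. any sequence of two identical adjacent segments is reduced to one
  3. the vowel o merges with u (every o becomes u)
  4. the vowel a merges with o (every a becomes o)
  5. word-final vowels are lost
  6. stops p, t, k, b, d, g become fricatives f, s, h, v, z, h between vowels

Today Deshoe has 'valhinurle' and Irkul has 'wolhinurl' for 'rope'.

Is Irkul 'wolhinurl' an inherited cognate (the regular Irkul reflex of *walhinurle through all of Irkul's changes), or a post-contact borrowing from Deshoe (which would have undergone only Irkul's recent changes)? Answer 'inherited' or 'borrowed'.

If inherited, *walhinurle would pass through all of Irkul's changes:
Irkul: *walhinurle > walhinorle > walhinurle > wolhinurle > wolhinurl  (by pre-rhotic lowering, vowel merger, vowel merger, apocope)
If borrowed from Deshoe 'valhinurle' after the early changes, it would undergo only the recent ones:
  rule 4 (vowel merger): valhinurle → volhinurle
  rule 5 (apocope): volhinurle → volhinurl
  rule 6 (intervocalic lenition): no change (volhinurl)
  ⇒ as a loan: volhinurl
Irkul 'wolhinurl' matches the inherited outcome exactly, so it is an inherited cognate, not a loan.

inherited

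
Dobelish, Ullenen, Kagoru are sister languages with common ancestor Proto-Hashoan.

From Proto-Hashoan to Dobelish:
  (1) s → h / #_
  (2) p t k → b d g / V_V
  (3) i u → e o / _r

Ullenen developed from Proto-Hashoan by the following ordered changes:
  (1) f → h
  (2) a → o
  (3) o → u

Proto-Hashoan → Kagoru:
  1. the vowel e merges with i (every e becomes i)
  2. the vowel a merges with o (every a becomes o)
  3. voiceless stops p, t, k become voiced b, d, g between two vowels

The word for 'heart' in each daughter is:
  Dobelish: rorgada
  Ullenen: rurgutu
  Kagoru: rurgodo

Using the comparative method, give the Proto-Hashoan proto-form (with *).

*rurgata

Position 7: Dobelish has a, Ullenen has u, Kagoru has o. Dobelish preserves a here (none of its changes turn any other segment into a), so the proto-segment is *a.
Position 2: Dobelish has o, Ullenen has u, Kagoru has u. Kagoru preserves u here (none of its changes turn any other segment into u), so the proto-segment is *u.
Position 6: Dobelish has d, Ullenen has t, Kagoru has d. Ullenen preserves t here (none of its changes turn any other segment into t), so the proto-segment is *t.
This points to *rurgata. Verify forward in each daughter:
Dobelish: *rurgata > rurgada > rorgada  (by intervocalic voicing, pre-rhotic lowering)
Ullenen: start from *rurgata.
  rule 1: no change — rurgata
  rule 2 (vowel merger): rurgata → rurgoto
  rule 3 (vowel merger): rurgoto → rurgutu
  ⇒ Ullenen rurgutu
Kagoru: *rurgata
  rurgata (rule 1 does not apply)
  rurgata → rurgoto   [vowel merger]
  rurgoto → rurgodo   [intervocalic voicing]
  giving Kagoru rurgodo.
No other proto-form is consistent with every reflex, so the reconstruction is *rurgata.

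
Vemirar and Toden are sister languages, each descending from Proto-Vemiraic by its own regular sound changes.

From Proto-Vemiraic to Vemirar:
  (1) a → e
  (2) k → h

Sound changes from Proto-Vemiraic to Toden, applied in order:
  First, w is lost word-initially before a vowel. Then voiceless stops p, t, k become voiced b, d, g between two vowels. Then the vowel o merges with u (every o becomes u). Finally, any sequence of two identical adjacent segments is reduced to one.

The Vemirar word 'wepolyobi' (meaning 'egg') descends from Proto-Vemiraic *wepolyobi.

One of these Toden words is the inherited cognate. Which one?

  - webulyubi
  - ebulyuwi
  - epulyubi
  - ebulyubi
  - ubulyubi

Toden: *wepolyobi
  wepolyobi → epolyobi   [glide loss]
  epolyobi → ebolyobi   [intervocalic voicing]
  ebolyobi → ebulyubi   [vowel merger]
  ebulyubi (rule 4 does not apply)
  giving Toden ebulyubi.

ebulyubi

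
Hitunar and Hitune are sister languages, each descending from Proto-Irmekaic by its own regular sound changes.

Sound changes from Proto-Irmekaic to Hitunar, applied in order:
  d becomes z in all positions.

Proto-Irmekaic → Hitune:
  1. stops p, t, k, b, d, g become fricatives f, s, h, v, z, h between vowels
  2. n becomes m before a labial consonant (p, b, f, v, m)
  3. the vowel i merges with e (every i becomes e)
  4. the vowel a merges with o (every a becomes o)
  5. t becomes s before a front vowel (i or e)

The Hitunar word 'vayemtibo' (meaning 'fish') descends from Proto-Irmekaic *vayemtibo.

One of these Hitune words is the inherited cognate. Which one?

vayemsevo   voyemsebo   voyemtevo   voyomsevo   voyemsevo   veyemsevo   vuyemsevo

voyemsevo

Hitune: *vayemtibo
  vayemtibo → vayemtivo   [intervocalic lenition]
  vayemtivo (rule 2 does not apply)
  vayemtivo → vayemtevo   [vowel merger]
  vayemtevo → voyemtevo   [vowel merger]
  voyemtevo → voyemsevo   [palatalisation]
  giving Hitune voyemsevo.
Only 'voyemsevo' matches the regular Hitune development of *vayemtibo.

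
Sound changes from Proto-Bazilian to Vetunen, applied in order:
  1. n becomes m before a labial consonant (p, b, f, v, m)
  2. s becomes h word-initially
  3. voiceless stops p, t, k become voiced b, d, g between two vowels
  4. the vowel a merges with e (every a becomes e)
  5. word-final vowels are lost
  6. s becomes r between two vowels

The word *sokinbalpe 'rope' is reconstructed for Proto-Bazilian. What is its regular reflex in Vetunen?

hogimbelp

Vetunen: *sokinbalpe > sokimbalpe > hokimbalpe > hogimbalpe > hogimbelpe > hogimbelp  (by nasal place assimilation, debuccalisation, intervocalic voicing, vowel merger, apocope)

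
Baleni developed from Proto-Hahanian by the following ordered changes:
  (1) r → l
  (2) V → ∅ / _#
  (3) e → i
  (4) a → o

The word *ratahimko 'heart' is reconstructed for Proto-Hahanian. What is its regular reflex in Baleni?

Baleni: *ratahimko
  ratahimko → latahimko   [unconditioned shift]
  latahimko → latahimk   [apocope]
  latahimk (rule 3 does not apply)
  latahimk → lotohimk   [vowel merger]
  giving Baleni lotohimk.

lotohimk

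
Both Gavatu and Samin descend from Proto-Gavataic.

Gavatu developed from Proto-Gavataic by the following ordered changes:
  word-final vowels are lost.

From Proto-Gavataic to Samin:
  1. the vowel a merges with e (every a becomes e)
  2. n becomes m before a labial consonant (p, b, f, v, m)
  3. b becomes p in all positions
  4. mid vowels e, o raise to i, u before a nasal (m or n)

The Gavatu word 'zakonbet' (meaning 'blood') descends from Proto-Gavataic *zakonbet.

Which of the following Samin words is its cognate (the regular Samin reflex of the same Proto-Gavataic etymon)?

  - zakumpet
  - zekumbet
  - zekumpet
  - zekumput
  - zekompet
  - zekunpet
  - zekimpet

zekumpet

Samin: *zakonbet > zekonbet > zekombet > zekompet > zekumpet  (by vowel merger, nasal place assimilation, unconditioned shift, pre-nasal raising)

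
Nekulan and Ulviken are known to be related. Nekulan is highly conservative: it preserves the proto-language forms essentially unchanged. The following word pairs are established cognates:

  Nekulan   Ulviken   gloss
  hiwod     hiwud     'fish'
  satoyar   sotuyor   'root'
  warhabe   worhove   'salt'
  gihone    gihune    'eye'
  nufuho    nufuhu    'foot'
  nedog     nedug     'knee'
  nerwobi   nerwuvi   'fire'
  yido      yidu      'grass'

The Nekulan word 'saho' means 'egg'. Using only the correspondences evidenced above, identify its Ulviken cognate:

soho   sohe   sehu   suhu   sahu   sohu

satoyar ~ sotuyor — Nekulan a corresponds to Ulviken o after a consonant, before a consonant other than r, m, n, p, b, f, v.
nufuho ~ nufuhu, yido ~ yidu — Nekulan o corresponds to Ulviken u word-finally.
Applying these to Nekulan 'saho':
  saho → soho   (a→o after a consonant, before a consonant other than r, m, n, p, b, f, v)
  soho → sohu   (o→u word-finally)
So the Ulviken cognate is 'sohu'.

sohu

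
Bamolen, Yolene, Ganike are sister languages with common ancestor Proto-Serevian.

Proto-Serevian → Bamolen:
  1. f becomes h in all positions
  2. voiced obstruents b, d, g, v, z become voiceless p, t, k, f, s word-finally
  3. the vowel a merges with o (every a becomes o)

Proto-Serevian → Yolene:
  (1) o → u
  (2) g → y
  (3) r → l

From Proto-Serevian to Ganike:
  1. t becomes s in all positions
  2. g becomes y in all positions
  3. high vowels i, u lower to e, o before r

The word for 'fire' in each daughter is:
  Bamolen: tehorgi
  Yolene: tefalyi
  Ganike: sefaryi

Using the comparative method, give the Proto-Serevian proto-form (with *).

Position 6: Bamolen has g, Yolene has y, Ganike has y. Bamolen preserves g here (none of its changes turn any other segment into g), so the proto-segment is *g.
Position 1: Bamolen has t, Yolene has t, Ganike has s. Yolene preserves t here (none of its changes turn any other segment into t), so the proto-segment is *t.
Position 5: Bamolen has r, Yolene has l, Ganike has r. Bamolen preserves r here (none of its changes turn any other segment into r), so the proto-segment is *r.
Continuing position by position gives *tefargi; check it forward:
Bamolen: *tefargi
  tefargi → tehargi   [unconditioned shift]
  tehargi (rule 2 does not apply)
  tehargi → tehorgi   [vowel merger]
  giving Bamolen tehorgi.
Yolene: start from *tefargi.
  rule 1: no change — tefargi
  rule 2 (unconditioned shift): tefargi → tefaryi
  rule 3 (unconditioned shift): tefaryi → tefalyi
  ⇒ Yolene tefalyi
Ganike: *tefargi > sefargi > sefaryi  (by unconditioned shift, unconditioned shift)
Only *tefargi yields all of Bamolen tehorgi, Yolene tefalyi, Ganike sefaryi.

*tefargi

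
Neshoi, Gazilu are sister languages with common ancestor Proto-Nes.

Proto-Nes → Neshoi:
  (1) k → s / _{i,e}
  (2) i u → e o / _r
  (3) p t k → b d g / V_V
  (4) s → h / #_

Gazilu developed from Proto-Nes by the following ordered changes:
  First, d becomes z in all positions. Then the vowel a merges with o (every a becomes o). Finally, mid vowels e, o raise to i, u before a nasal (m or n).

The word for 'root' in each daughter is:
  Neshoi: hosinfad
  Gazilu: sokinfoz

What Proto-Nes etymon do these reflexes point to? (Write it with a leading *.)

Position 3: Neshoi has s, Gazilu has k. Gazilu preserves k here (none of its changes turn any other segment into k), so the proto-segment is *k.
Position 1: Neshoi has h, Gazilu has s. Gazilu preserves s here (none of its changes turn any other segment into s), so the proto-segment is *s.
This points to *sokinfad. Verify forward in each daughter:
Neshoi: *sokinfad
  sokinfad → sosinfad   [palatalisation]
  sosinfad (rule 2 does not apply)
  sosinfad (rule 3 does not apply)
  sosinfad → hosinfad   [debuccalisation]
  giving Neshoi hosinfad.
Gazilu: *sokinfad > sokinfaz > sokinfoz  (by unconditioned shift, vowel merger)
No other proto-form is consistent with every reflex, so the reconstruction is *sokinfad.

*sokinfad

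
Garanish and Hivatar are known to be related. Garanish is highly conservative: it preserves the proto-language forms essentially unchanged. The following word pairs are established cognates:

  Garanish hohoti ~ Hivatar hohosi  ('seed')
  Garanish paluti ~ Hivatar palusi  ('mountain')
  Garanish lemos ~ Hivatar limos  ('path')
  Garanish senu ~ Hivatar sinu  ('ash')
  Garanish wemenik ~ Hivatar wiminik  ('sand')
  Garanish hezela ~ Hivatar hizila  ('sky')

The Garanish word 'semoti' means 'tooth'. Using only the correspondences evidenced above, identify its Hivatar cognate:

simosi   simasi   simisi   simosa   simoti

simosi

lemos ~ limos, wemenik ~ wiminik — Garanish e corresponds to Hivatar i after a consonant, before a nasal.
hohoti ~ hohosi, paluti ~ palusi — Garanish t corresponds to Hivatar s between vowels (before a front vowel).
Applying these to Garanish 'semoti':
  semoti → simoti   (e→i after a consonant, before a nasal)
  simoti → simosi   (t→s between vowels (before a front vowel))
So the Hivatar cognate is 'simosi'.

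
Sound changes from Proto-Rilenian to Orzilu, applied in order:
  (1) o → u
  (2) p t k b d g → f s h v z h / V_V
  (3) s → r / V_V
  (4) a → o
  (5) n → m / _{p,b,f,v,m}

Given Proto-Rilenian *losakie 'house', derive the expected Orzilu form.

lurohie

Orzilu: start from *losakie.
  rule 1 (vowel merger): losakie → lusakie
  rule 2 (intervocalic lenition): lusakie → lusahie
  rule 3 (rhotacism): lusahie → lurahie
  rule 4 (vowel merger): lurahie → lurohie
  rule 5: no change — lurohie
  ⇒ Orzilu lurohie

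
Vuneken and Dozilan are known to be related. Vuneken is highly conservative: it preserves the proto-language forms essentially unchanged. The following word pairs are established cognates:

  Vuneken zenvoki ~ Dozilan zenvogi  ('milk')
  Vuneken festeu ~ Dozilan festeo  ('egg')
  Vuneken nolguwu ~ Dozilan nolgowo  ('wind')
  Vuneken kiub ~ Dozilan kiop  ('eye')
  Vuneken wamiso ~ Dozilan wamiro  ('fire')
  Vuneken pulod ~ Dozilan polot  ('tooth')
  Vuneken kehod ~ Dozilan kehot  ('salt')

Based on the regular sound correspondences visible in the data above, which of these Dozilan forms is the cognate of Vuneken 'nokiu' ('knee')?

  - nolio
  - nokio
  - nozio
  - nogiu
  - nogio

nogio

zenvoki ~ zenvogi — Vuneken k corresponds to Dozilan g between vowels (before a front vowel).
festeu ~ festeo — Vuneken u corresponds to Dozilan o word-finally.
Applying these to Vuneken 'nokiu':
  nokiu → nogiu   (k→g between vowels (before a front vowel))
  nogiu → nogio   (u→o word-finally)
So the Dozilan cognate is 'nogio'.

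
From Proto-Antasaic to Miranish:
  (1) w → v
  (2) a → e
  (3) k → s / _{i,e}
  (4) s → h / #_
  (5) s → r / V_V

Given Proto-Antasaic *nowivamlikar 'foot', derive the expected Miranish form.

Miranish: *nowivamlikar
  nowivamlikar → novivamlikar   [unconditioned shift]
  novivamlikar → novivemliker   [vowel merger]
  novivemliker → novivemliser   [palatalisation]
  novivemliser (rule 4 does not apply)
  novivemliser → novivemlirer   [rhotacism]
  giving Miranish novivemlirer.

novivemlirer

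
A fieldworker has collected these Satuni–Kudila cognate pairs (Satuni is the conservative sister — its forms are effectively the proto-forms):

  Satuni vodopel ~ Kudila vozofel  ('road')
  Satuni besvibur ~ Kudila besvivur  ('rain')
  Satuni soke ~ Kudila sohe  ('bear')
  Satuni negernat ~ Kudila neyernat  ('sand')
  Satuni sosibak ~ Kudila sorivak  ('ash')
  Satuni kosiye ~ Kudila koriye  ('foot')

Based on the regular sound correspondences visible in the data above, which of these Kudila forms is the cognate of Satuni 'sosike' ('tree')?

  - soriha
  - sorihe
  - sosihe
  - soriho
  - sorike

sosibak ~ sorivak, kosiye ~ koriye — Satuni s corresponds to Kudila r between vowels (before a front vowel).
soke ~ sohe — Satuni k corresponds to Kudila h between vowels (before a front vowel).
Applying these to Satuni 'sosike':
  sosike → sorike   (s→r between vowels (before a front vowel))
  sorike → sorihe   (k→h between vowels (before a front vowel))
So the Kudila cognate is 'sorihe'.

sorihe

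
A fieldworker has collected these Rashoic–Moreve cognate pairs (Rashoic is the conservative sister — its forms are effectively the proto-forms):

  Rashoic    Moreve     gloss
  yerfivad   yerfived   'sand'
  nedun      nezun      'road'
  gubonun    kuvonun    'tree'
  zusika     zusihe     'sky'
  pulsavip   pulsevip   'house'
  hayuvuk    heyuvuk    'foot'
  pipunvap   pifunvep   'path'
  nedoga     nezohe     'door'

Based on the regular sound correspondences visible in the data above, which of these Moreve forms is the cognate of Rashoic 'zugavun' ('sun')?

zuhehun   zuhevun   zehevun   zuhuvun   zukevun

nedoga ~ nezohe — Rashoic g corresponds to Moreve h between vowels (before a back vowel).
pulsavip ~ pulsevip — Rashoic a corresponds to Moreve e after a consonant, before a labial obstruent.
Applying these to Rashoic 'zugavun':
  zugavun → zuhavun   (g→h between vowels (before a back vowel))
  zuhavun → zuhevun   (a→e after a consonant, before a labial obstruent)
So the Moreve cognate is 'zuhevun'.

zuhevun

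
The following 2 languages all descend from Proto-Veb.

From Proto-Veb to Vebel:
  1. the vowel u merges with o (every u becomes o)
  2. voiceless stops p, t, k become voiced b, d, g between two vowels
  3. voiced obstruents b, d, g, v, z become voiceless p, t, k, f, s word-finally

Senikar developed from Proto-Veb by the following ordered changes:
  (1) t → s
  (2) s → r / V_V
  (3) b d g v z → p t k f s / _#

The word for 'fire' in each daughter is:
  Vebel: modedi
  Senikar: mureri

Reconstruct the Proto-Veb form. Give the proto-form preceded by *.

*muteti

Position 3: Vebel has d, Senikar has r. Taking the neighbouring segments as reconstructed: Vebel d could go back to *t or *d; Senikar r could go back to *t or *s or *r — the one source consistent with every daughter is *t.
Position 5: Vebel has d, Senikar has r. Taking the neighbouring segments as reconstructed: Vebel d could go back to *t or *d; Senikar r could go back to *t or *s or *r — the one source consistent with every daughter is *t.
Position 2: Vebel has o, Senikar has u. Senikar preserves u here (none of its changes turn any other segment into u), so the proto-segment is *u.
The remaining positions agree across the daughters. Check the candidate against every language:
Vebel: *muteti > moteti > modedi  (by vowel merger, intervocalic voicing)
Senikar: start from *muteti.
  rule 1 (unconditioned shift): muteti → musesi
  rule 2 (rhotacism): musesi → mureri
  rule 3: no change — mureri
  ⇒ Senikar mureri
Only *muteti yields all of Vebel modedi, Senikar mureri.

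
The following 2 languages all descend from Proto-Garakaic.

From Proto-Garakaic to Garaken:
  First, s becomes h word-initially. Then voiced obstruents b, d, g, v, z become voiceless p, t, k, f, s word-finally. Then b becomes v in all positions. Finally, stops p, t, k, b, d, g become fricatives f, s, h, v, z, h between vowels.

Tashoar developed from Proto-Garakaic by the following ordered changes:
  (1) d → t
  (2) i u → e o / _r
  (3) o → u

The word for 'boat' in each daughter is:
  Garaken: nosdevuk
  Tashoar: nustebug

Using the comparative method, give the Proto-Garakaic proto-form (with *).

*nosdebug

Position 6: Garaken has v, Tashoar has b. Tashoar preserves b here (none of its changes turn any other segment into b), so the proto-segment is *b.
Position 4: Garaken has d, Tashoar has t. Garaken preserves d here (none of its changes turn any other segment into d), so the proto-segment is *d.
Position 2: Garaken has o, Tashoar has u. Garaken preserves o here (none of its changes turn any other segment into o), so the proto-segment is *o.
This points to *nosdebug. Verify forward in each daughter:
Garaken: *nosdebug > nosdebuk > nosdevuk  (by final devoicing, unconditioned shift)
Tashoar: *nosdebug
  nosdebug → nostebug   [unconditioned shift]
  nostebug (rule 2 does not apply)
  nostebug → nustebug   [vowel merger]
  giving Tashoar nustebug.
No other proto-form is consistent with every reflex, so the reconstruction is *nosdebug.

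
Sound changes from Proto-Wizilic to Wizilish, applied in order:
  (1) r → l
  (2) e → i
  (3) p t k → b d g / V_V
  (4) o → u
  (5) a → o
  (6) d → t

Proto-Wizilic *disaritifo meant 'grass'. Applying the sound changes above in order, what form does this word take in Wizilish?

tisolitifu

Wizilish: *disaritifo > disalitifo > disalidifo > disalidifu > disolidifu > tisolitifu  (by unconditioned shift, intervocalic voicing, vowel merger, vowel merger, unconditioned shift)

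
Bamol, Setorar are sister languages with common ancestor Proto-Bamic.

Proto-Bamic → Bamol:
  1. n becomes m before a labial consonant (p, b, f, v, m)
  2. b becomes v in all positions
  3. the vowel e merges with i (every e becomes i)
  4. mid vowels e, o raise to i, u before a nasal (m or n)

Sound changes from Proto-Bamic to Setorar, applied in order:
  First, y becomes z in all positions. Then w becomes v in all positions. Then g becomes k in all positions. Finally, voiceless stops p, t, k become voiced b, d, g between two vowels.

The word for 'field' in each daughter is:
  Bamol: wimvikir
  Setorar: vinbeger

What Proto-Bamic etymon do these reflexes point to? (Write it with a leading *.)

Position 6: Bamol has k, Setorar has g. Bamol preserves k here (none of its changes turn any other segment into k), so the proto-segment is *k.
Position 5: Bamol has i, Setorar has e. Setorar preserves e here (none of its changes turn any other segment into e), so the proto-segment is *e.
Continuing position by position gives *winbeker; check it forward:
Bamol: *winbeker > wimbeker > wimveker > wimvikir  (by nasal place assimilation, unconditioned shift, vowel merger)
Setorar: start from *winbeker.
  rule 1: no change — winbeker
  rule 2 (unconditioned shift): winbeker → vinbeker
  rule 3: no change — vinbeker
  rule 4 (intervocalic voicing): vinbeker → vinbeger
  ⇒ Setorar vinbeger
Only *winbeker yields all of Bamol wimvikir, Setorar vinbeger.

*winbeker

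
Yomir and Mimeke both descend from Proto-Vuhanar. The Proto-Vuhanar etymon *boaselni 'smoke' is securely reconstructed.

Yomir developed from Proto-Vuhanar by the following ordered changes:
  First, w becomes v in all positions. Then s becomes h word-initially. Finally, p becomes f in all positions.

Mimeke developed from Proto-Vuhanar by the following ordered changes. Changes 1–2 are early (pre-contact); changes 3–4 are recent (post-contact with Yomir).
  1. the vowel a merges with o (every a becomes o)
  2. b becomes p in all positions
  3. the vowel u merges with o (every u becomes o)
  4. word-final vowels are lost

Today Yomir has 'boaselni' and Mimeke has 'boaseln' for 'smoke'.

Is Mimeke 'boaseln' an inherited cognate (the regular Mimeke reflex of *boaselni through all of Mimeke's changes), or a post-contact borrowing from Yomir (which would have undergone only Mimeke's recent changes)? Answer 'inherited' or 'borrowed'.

borrowed

If inherited, *boaselni would pass through all of Mimeke's changes:
Mimeke: start from *boaselni.
  rule 1 (vowel merger): boaselni → booselni
  rule 2 (unconditioned shift): booselni → pooselni
  rule 3: no change — pooselni
  rule 4 (apocope): pooselni → pooseln
  ⇒ Mimeke pooseln
If borrowed from Yomir 'boaselni' after the early changes, it would undergo only the recent ones:
  rule 3 (vowel merger): no change (boaselni)
  rule 4 (apocope): boaselni → boaseln
  ⇒ as a loan: boaseln
Mimeke 'boaseln' matches the loan outcome 'boaseln', not the inherited 'pooseln' — it skipped the early Mimeke changes, so it was borrowed from Yomir.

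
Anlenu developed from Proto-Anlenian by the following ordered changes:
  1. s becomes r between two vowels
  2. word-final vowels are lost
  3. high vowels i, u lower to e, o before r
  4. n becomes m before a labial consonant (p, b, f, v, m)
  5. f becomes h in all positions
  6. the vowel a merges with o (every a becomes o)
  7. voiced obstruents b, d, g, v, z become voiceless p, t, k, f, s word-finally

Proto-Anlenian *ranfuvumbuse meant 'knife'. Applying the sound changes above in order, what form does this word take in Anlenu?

romhuvumbor

Anlenu: start from *ranfuvumbuse.
  rule 1 (rhotacism): ranfuvumbuse → ranfuvumbure
  rule 2 (apocope): ranfuvumbure → ranfuvumbur
  rule 3 (pre-rhotic lowering): ranfuvumbur → ranfuvumbor
  rule 4 (nasal place assimilation): ranfuvumbor → ramfuvumbor
  rule 5 (unconditioned shift): ramfuvumbor → ramhuvumbor
  rule 6 (vowel merger): ramhuvumbor → romhuvumbor
  rule 7: no change — romhuvumbor
  ⇒ Anlenu romhuvumbor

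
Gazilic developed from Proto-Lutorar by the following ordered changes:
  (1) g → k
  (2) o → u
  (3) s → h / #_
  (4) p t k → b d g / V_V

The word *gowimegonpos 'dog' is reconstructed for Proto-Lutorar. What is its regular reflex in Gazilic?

kuwimegunpus

Gazilic: start from *gowimegonpos.
  rule 1 (unconditioned shift): gowimegonpos → kowimekonpos
  rule 2 (vowel merger): kowimekonpos → kuwimekunpus
  rule 3: no change — kuwimekunpus
  rule 4 (intervocalic voicing): kuwimekunpus → kuwimegunpus
  ⇒ Gazilic kuwimegunpus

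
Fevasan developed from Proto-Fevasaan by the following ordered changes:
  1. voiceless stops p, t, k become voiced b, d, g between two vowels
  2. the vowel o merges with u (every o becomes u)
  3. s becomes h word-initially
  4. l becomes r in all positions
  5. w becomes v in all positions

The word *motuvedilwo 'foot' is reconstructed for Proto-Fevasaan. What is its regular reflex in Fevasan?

Fevasan: *motuvedilwo
  motuvedilwo → moduvedilwo   [intervocalic voicing]
  moduvedilwo → muduvedilwu   [vowel merger]
  muduvedilwu (rule 3 does not apply)
  muduvedilwu → muduvedirwu   [unconditioned shift]
  muduvedirwu → muduvedirvu   [unconditioned shift]
  giving Fevasan muduvedirvu.

muduvedirvu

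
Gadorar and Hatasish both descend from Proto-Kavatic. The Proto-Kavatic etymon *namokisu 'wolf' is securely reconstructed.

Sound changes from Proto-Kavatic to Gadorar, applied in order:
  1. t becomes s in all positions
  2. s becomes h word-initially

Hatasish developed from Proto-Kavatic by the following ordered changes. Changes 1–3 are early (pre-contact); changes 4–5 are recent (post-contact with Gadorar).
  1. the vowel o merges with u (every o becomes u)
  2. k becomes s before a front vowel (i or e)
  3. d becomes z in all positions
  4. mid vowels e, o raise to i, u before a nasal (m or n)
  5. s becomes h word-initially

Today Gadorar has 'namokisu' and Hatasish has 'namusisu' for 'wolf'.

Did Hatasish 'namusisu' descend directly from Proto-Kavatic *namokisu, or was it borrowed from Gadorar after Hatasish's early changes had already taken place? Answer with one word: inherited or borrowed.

inherited

If inherited, *namokisu would pass through all of Hatasish's changes:
Hatasish: *namokisu
  namokisu → namukisu   [vowel merger]
  namukisu → namusisu   [palatalisation]
  namusisu (rule 3 does not apply)
  namusisu (rule 4 does not apply)
  namusisu (rule 5 does not apply)
  giving Hatasish namusisu.
If borrowed from Gadorar 'namokisu' after the early changes, it would undergo only the recent ones:
  rule 4 (pre-nasal raising): no change (namokisu)
  rule 5 (debuccalisation): no change (namokisu)
  ⇒ as a loan: namokisu
Hatasish 'namusisu' matches the inherited outcome exactly, so it is an inherited cognate, not a loan.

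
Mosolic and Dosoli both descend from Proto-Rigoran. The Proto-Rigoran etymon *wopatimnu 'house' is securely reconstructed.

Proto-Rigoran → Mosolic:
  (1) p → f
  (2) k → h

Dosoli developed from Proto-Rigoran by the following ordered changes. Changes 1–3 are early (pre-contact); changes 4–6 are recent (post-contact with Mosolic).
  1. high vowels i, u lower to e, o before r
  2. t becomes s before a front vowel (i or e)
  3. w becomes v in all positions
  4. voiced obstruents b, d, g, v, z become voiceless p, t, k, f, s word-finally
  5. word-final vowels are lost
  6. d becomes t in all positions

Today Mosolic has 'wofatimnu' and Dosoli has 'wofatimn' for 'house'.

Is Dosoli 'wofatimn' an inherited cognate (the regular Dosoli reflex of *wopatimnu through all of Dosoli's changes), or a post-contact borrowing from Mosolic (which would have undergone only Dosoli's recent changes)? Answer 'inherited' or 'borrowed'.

If inherited, *wopatimnu would pass through all of Dosoli's changes:
Dosoli: *wopatimnu
  wopatimnu (rule 1 does not apply)
  wopatimnu → wopasimnu   [palatalisation]
  wopasimnu → vopasimnu   [unconditioned shift]
  vopasimnu (rule 4 does not apply)
  vopasimnu → vopasimn   [apocope]
  vopasimn (rule 6 does not apply)
  giving Dosoli vopasimn.
If borrowed from Mosolic 'wofatimnu' after the early changes, it would undergo only the recent ones:
  rule 4 (final devoicing): no change (wofatimnu)
  rule 5 (apocope): wofatimnu → wofatimn
  rule 6 (unconditioned shift): no change (wofatimn)
  ⇒ as a loan: wofatimn
Dosoli 'wofatimn' matches the loan outcome 'wofatimn', not the inherited 'vopasimn' — it skipped the early Dosoli changes, so it was borrowed from Mosolic.

borrowed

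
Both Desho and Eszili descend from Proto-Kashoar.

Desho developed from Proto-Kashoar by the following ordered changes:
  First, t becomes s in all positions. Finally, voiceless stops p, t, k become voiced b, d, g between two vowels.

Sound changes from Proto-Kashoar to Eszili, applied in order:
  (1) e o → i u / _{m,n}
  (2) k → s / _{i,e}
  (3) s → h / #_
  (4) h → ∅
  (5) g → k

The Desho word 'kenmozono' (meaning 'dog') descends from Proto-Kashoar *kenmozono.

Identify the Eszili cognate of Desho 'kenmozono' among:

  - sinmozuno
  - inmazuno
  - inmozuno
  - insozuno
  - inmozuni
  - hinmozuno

Eszili: start from *kenmozono.
  rule 1 (pre-nasal raising): kenmozono → kinmozuno
  rule 2 (palatalisation): kinmozuno → sinmozuno
  rule 3 (debuccalisation): sinmozuno → hinmozuno
  rule 4 (h-loss): hinmozuno → inmozuno
  rule 5: no change — inmozuno
  ⇒ Eszili inmozuno
Among the options, 'inmozuno' alone shows every Eszili change applied in order.

inmozuno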